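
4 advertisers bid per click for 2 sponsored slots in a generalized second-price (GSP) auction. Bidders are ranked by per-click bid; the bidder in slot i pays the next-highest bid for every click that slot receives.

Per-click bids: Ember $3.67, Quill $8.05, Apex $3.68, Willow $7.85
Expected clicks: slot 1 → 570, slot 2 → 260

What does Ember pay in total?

Ranked by bid: $8.05 (Quill) > $7.85 (Willow) > $3.68 (Apex) > …
Ember ranks below slot 2 → no slot, pays nothing.

Ember pays $0.00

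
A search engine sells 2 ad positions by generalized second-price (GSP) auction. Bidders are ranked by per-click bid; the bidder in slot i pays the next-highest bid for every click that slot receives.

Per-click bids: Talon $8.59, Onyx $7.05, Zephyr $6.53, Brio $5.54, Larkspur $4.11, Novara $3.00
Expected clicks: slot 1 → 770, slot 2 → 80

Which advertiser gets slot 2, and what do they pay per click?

Sorting advertisers: $8.59 (Talon) > $7.05 (Onyx) > $6.53 (Zephyr) > …
Slot 2 goes to the second-ranked bidder, Onyx, who pays the next bid down: $6.53/click.

Onyx; $6.53 per click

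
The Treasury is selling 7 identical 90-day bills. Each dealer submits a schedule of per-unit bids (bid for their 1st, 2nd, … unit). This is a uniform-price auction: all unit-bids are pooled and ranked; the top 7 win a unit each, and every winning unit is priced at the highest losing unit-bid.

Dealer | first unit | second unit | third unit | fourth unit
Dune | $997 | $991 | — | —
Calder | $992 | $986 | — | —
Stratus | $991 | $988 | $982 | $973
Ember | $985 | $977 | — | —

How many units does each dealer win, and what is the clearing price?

Merging the schedules and taking the best 7: 997 (Dune-1), 992 (Calder-1), 991 (Dune-2), 991 (Stratus-1), 988 (Stratus-2), 986 (Calder-2), 985 (Ember-1)
Highest rejected unit-bid = $982.
Allocation: Calder 2, Dune 2, Ember 1, Stratus 2.

Calder 2, Dune 2, Ember 1, Stratus 2; clearing price $982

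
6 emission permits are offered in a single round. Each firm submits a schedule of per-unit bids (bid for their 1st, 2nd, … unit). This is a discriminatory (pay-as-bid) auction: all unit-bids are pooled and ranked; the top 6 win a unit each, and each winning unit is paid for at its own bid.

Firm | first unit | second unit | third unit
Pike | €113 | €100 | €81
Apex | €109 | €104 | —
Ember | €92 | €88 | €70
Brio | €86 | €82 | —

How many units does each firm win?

Merging the schedules and taking the best 6: 113 (Pike-1), 109 (Apex-1), 104 (Apex-2), 100 (Pike-2), 92 (Ember-1), 88 (Ember-2)
Next rejected bid: €86 (not a price — pay-as-bid).
Allocation: Apex 2, Ember 2, Pike 2.

Apex 2, Ember 2, Pike 2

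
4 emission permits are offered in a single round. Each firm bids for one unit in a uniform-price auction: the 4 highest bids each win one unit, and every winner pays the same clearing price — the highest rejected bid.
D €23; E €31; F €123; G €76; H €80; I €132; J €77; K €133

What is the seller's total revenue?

Total revenue: €308

Ordering the bids: 133 (K), 132 (I), 123 (F), 80 (H), 77 (J), 76 (G), …
Top 4: K, I, F, H.
First losing bid is J's €77, which sets the uniform price.
Total revenue = 4 × €77 = €308.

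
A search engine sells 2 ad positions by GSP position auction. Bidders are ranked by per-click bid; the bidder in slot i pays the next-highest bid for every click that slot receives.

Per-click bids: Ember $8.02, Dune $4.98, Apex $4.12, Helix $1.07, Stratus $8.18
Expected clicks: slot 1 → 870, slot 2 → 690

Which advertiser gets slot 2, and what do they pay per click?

Ember; $4.98 per click

Ranked by bid: $8.18 (Stratus) > $8.02 (Ember) > $4.98 (Dune) > …
Slot 2 goes to the second-ranked bidder, Ember, who pays the next bid down: $4.98/click.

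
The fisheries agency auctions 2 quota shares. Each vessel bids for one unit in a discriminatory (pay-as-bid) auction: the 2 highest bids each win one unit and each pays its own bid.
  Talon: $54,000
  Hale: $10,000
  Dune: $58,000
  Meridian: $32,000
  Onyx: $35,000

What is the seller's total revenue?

Total revenue: $112,000

Ordering the bids: 58,000 (Dune), 54,000 (Talon), 35,000 (Onyx), 32,000 (Meridian), …
Winners (2 units): Dune, Talon.
Total revenue = 58,000 + 54,000 = $112,000.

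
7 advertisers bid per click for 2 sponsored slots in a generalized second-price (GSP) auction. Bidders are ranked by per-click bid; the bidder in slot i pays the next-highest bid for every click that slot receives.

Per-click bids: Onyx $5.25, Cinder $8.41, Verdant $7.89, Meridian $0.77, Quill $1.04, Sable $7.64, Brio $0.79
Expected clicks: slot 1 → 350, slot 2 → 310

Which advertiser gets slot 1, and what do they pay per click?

Cinder; $7.89 per click

Sorting advertisers: $8.41 (Cinder) > $7.89 (Verdant) > $7.64 (Sable) > …
Slot 1 goes to the first-ranked bidder, Cinder, who pays the next bid down: $7.89/click.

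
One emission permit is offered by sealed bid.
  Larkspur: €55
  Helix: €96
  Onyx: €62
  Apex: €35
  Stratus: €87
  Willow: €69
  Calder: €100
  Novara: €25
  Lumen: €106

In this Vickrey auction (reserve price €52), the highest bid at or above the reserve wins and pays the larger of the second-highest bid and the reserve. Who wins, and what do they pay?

Lumen pays €100

Vickrey auction (reserve price €52): the highest bid at or above the reserve wins and pays the larger of the second-highest bid and the reserve.
Bids in order: 106 (Lumen) > 100 (Calder) > 96 (Helix) > 87 (Stratus) > 69 (Willow) > 62 (Onyx) > …
Highest eligible bid: Lumen at €106.
Second-highest bid €100 exceeds the reserve €52 → payment €100.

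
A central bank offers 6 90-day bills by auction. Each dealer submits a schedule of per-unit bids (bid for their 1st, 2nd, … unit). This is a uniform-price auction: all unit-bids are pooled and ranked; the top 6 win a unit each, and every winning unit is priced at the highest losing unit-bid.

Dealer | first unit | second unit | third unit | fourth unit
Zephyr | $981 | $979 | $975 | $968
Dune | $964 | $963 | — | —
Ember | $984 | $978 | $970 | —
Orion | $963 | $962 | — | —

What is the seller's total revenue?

Merging the schedules and taking the best 6: 984 (Ember-1), 981 (Zephyr-1), 979 (Zephyr-2), 978 (Ember-2), 975 (Zephyr-3), 970 (Ember-3)
The (k+1)-th unit-bid is $968.
Allocation: Ember 3, Zephyr 3. Every unit priced at $968.
Revenue = 6 × 968 = $5,808.

Total revenue: $5,808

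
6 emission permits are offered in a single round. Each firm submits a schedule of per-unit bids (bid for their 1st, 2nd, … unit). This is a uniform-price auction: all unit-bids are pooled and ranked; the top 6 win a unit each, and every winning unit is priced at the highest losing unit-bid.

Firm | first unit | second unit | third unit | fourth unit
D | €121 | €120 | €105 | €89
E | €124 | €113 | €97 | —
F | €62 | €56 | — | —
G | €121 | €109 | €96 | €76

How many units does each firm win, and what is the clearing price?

D 2, E 2, G 2; clearing price €105

Merging the schedules and taking the best 6: 124 (E-1), 121 (D-1), 121 (G-1), 120 (D-2), 113 (E-2), 109 (G-2)
First bid not allocated: €105.
Allocation: D 2, E 2, G 2.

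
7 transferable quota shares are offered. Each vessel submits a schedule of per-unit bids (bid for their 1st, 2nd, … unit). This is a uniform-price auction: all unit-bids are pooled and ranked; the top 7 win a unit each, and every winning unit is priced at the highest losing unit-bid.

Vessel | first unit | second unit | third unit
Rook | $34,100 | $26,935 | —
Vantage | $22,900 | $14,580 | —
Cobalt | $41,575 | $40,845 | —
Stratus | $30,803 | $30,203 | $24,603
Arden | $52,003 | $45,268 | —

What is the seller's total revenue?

All unit-bids, highest first — top 7: 52,003 (Arden-1), 45,268 (Arden-2), 41,575 (Cobalt-1), 40,845 (Cobalt-2), 34,100 (Rook-1), 30,803 (Stratus-1), 30,203 (Stratus-2)
The (k+1)-th unit-bid is $26,935.
Allocation: Arden 2, Cobalt 2, Rook 1, Stratus 2. Every unit priced at $26,935.
Revenue = 7 × 26,935 = $188,545.

Total revenue: $188,545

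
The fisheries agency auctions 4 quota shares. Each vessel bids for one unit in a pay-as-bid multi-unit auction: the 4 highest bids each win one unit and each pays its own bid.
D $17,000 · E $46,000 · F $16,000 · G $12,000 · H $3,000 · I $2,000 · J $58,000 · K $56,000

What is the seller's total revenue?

Sorting: 58,000 (J), 56,000 (K), 46,000 (E), 17,000 (D), 16,000 (F), 12,000 (G), …
Winners (4 units): J, K, E, D.
Total revenue = 58,000 + 56,000 + 46,000 + 17,000 = $177,000.

Total revenue: $177,000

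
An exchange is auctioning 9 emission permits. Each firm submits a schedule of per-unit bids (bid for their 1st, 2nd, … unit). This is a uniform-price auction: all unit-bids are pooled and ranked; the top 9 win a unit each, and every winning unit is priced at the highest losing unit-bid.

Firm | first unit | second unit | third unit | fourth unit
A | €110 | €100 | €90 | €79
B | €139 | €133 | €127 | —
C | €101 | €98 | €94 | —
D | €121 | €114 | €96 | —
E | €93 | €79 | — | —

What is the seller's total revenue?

All unit-bids, highest first — top 9: 139 (B-1), 133 (B-2), 127 (B-3), 121 (D-1), 114 (D-2), 110 (A-1), 101 (C-1), 100 (A-2), 98 (C-2)
Highest rejected unit-bid = €96.
Allocation: A 2, B 3, C 2, D 2. Every unit priced at €96.
Revenue = 9 × 96 = €864.

Total revenue: €864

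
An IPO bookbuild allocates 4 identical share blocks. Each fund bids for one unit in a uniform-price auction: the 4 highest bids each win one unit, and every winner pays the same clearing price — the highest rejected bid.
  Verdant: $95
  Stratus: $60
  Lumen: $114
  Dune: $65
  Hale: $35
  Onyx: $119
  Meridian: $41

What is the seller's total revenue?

Total revenue: $240

Ordering the bids: 119 (Onyx), 114 (Lumen), 95 (Verdant), 65 (Dune), 60 (Stratus), 41 (Meridian), …
Winners (4 units): Onyx, Lumen, Verdant, Dune.
Highest unsuccessful bid: $60 → clearing price.
Total revenue = 4 × $60 = $240.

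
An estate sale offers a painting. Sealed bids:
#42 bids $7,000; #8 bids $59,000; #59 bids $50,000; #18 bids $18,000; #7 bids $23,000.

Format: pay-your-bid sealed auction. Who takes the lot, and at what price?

#8 pays $59,000

Bids in order: 59,000 (#8) > 50,000 (#59) > 23,000 (#7) > 18,000 (#18) > 7,000 (#42)
First-price: #8 pays what they bid, $59,000.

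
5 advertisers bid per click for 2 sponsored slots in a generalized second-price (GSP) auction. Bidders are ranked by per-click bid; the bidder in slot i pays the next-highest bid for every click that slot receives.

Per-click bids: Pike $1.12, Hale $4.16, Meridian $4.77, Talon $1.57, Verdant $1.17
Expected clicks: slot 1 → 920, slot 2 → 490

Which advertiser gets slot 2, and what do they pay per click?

Hale; $1.57 per click

Sorting advertisers: $4.77 (Meridian) > $4.16 (Hale) > $1.57 (Talon) > …
Slot 2 goes to the second-ranked bidder, Hale, who pays the next bid down: $1.57/click.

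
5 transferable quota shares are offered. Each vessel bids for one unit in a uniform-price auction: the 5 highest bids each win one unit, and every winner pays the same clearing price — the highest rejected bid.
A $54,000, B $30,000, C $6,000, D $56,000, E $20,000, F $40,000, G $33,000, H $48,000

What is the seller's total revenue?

Bids ranked high→low: 56,000 (D), 54,000 (A), 48,000 (H), 40,000 (F), 33,000 (G), 30,000 (B), 20,000 (E), …
Winners (5 units): D, A, H, F, G.
First losing bid is B's $30,000, which sets the uniform price.
Total revenue = 5 × $30,000 = $150,000.

Total revenue: $150,000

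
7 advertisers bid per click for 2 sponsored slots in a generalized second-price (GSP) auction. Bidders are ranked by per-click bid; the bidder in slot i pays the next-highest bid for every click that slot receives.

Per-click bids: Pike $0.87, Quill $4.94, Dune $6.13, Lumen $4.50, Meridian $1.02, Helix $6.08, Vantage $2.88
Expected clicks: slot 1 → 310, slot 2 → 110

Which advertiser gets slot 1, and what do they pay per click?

Ranked by bid: $6.13 (Dune) > $6.08 (Helix) > $4.94 (Quill) > …
Slot 1 goes to the first-ranked bidder, Dune, who pays the next bid down: $6.08/click.

Dune; $6.08 per click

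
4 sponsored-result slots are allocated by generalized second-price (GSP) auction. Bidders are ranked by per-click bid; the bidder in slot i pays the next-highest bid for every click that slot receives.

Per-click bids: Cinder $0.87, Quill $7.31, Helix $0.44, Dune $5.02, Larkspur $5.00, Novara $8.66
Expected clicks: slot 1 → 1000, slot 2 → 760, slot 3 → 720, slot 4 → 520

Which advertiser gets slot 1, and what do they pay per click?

Sorting advertisers: $8.66 (Novara) > $7.31 (Quill) > $5.02 (Dune) > $5.00 (Larkspur) > $0.87 (Cinder) > …
Slot 1 goes to the first-ranked bidder, Novara, who pays the next bid down: $7.31/click.

Novara; $7.31 per click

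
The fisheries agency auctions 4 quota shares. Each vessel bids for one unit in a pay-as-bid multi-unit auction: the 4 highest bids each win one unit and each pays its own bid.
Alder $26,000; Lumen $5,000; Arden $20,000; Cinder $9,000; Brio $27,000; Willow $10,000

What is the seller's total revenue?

Total revenue: $83,000

Sorting: 27,000 (Brio), 26,000 (Alder), 20,000 (Arden), 10,000 (Willow), 9,000 (Cinder), 5,000 (Lumen)
Winners (4 units): Brio, Alder, Arden, Willow.
Total revenue = 27,000 + 26,000 + 20,000 + 10,000 = $83,000.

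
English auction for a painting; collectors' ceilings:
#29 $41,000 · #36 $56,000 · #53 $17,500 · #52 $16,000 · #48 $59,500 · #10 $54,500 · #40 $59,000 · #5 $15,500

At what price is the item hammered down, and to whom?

Limits in order: 59,500 (#48) > 59,000 (#40) > 56,000 (#36) > 54,500 (#10) > 41,000 (#29) > 17,500 (#53) > …
#40 is the last rival to drop out, at $59,000; #48 remains and wins at that price.

#48 wins at $59,000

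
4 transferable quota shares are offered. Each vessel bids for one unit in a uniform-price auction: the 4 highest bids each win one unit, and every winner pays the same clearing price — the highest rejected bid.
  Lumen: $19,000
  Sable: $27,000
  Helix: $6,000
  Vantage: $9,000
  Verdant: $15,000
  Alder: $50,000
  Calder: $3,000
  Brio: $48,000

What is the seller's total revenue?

Total revenue: $60,000

Ordering the bids: 50,000 (Alder), 48,000 (Brio), 27,000 (Sable), 19,000 (Lumen), 15,000 (Verdant), 9,000 (Vantage), …
Winners (4 units): Alder, Brio, Sable, Lumen.
First losing bid is Verdant's $15,000, which sets the uniform price.
Total revenue = 4 × $15,000 = $60,000.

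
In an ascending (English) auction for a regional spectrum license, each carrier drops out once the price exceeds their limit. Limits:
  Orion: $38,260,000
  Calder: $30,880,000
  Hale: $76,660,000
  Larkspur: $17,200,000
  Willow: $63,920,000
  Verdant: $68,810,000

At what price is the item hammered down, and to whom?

Sorting limits: 76,660,000 (Hale) > 68,810,000 (Verdant) > 63,920,000 (Willow) > 38,260,000 (Orion) > 30,880,000 (Calder) > 17,200,000 (Larkspur)
Once the price passes $68,810,000, only Hale is left; the hammer falls at Verdant's limit of $68,810,000.

Hale wins at $68,810,000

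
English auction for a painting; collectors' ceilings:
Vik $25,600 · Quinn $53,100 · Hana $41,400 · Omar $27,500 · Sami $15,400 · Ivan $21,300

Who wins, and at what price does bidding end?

Sorting limits: 53,100 (Quinn) > 41,400 (Hana) > 27,500 (Omar) > 25,600 (Vik) > 21,300 (Ivan) > 15,400 (Sami)
Hana is the last rival to drop out, at $41,400; Quinn remains and wins at that price.

Quinn wins at $41,400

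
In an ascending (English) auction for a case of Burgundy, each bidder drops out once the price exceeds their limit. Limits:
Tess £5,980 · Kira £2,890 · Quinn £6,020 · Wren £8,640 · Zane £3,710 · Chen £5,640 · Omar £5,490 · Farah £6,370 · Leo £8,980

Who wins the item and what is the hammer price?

Leo wins at £8,640

Rule: the price rises until one bidder remains; the winner pays the price at which the last rival dropped out.
Limits in order: 8,980 (Leo) > 8,640 (Wren) > 6,370 (Farah) > 6,020 (Quinn) > 5,980 (Tess) > 5,640 (Chen) > …
Once the price passes £8,640, only Leo is left; the hammer falls at Wren's limit of £8,640.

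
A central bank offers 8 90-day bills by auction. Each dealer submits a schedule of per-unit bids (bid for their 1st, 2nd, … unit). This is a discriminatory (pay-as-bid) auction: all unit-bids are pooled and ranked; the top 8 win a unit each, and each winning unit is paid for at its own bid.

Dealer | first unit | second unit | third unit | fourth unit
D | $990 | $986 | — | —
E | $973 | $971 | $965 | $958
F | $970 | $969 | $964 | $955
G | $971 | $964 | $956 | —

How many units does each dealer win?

All unit-bids, highest first — top 8: 990 (D-1), 986 (D-2), 973 (E-1), 971 (E-2), 971 (G-1), 970 (F-1), 969 (F-2), 965 (E-3)
Next rejected bid: $964 (not a price — pay-as-bid).
Allocation: D 2, E 3, F 2, G 1.

D 2, E 3, F 2, G 1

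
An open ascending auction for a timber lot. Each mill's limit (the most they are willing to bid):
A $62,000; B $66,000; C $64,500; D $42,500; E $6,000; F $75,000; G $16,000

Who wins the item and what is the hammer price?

F wins at $66,000

Ascending (English) auction: the price rises until one bidder remains; the winner pays the price at which the last rival dropped out.
Sorting limits: 75,000 (F) > 66,000 (B) > 64,500 (C) > 62,000 (A) > 42,500 (D) > 16,000 (G) > …
B is the last rival to drop out, at $66,000; F remains and wins at that price.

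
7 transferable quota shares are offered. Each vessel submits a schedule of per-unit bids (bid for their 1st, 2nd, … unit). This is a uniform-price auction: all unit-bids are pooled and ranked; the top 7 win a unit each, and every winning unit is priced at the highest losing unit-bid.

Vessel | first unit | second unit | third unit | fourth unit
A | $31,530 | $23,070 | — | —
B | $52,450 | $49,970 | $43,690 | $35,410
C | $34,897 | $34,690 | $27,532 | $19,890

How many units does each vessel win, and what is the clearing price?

Pooled unit-bids ranked (top 7): 52,450 (B-1), 49,970 (B-2), 43,690 (B-3), 35,410 (B-4), 34,897 (C-1), 34,690 (C-2), 31,530 (A-1)
First bid not allocated: $27,532.
Allocation: A 1, B 4, C 2.

A 1, B 4, C 2; clearing price $27,532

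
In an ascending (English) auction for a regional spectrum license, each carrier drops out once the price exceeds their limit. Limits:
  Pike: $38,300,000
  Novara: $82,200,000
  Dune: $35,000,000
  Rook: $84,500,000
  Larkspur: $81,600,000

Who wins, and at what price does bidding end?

Open ascending-bid auction: the price rises until one bidder remains; the winner pays the price at which the last rival dropped out.
Limits in order: 84,500,000 (Rook) > 82,200,000 (Novara) > 81,600,000 (Larkspur) > 38,300,000 (Pike) > 35,000,000 (Dune)
Novara is the last rival to drop out, at $82,200,000; Rook remains and wins at that price.

Rook wins at $82,200,000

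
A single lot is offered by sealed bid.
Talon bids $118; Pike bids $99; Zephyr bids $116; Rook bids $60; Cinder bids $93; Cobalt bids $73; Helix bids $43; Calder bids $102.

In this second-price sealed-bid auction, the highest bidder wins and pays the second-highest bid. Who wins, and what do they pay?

Talon pays $116

Sorting bids: 118 (Talon) > 116 (Zephyr) > 102 (Calder) > 99 (Pike) > 93 (Cinder) > 73 (Cobalt) > …
Second-price: Talon pays Zephyr's bid of $116.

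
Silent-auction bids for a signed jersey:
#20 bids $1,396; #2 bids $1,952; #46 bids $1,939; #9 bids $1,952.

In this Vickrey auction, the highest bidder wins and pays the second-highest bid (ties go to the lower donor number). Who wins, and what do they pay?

Bids in order: 1,952 (#2) > 1,952 (#9) > 1,939 (#46) > 1,396 (#20)
Tie at $1,952 → #2 wins by tie-break.
#2 wins with the highest bid; price is set by the runner-up at $1,952.

#2 pays $1,952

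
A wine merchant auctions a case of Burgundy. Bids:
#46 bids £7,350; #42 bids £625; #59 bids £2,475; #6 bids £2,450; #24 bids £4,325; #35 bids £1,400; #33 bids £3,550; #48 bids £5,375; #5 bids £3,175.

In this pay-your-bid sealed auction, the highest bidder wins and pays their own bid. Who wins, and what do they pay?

Pay-your-bid sealed auction: the highest bidder wins and pays their own bid.
Sorting bids: 7,350 (#46) > 5,375 (#48) > 4,325 (#24) > 3,550 (#33) > 3,175 (#5) > 2,475 (#59) > …
#46 is highest → pays own bid, £7,350.

#46 pays £7,350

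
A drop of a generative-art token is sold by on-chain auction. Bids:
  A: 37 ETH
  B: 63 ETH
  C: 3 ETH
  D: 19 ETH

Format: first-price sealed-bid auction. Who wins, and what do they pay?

Bids in order: 63 (B) > 37 (A) > 19 (D) > 3 (C)
B is highest → pays own bid, 63 ETH.

B pays 63 ETH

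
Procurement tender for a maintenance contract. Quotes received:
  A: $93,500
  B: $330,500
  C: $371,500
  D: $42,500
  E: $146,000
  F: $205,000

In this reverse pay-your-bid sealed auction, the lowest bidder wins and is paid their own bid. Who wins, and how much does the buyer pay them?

D is paid $42,500

Sorting bids: 42,500 (D) < 93,500 (A) < 146,000 (E) < 205,000 (F) < 330,500 (B) < 371,500 (C)
First-price: D is paid what they bid, $42,500.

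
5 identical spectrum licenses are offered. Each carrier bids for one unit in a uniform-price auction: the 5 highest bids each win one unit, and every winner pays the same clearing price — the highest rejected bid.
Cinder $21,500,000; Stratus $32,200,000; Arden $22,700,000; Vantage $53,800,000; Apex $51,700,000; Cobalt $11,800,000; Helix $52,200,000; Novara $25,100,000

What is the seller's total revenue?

Total revenue: $113,500,000

Sorting: 53,800,000 (Vantage), 52,200,000 (Helix), 51,700,000 (Apex), 32,200,000 (Stratus), 25,100,000 (Novara), 22,700,000 (Arden), 21,500,000 (Cinder), …
The 5 highest are Vantage, Helix, Apex, Stratus, Novara.
Highest unsuccessful bid: $22,700,000 → clearing price.
Total revenue = 5 × $22,700,000 = $113,500,000.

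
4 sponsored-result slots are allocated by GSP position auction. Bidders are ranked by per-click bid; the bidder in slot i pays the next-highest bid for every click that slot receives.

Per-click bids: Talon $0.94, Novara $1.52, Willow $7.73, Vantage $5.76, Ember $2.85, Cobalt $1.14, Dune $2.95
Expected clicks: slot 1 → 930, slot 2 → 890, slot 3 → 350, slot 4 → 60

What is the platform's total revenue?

Total revenue: $9071.00

Per-click bids in order: $7.73 (Willow) > $5.76 (Vantage) > $2.95 (Dune) > $2.85 (Ember) > $1.52 (Novara) > …
Slot 1: Willow pays $5.76 × 930 = $5356.80
Slot 2: Vantage pays $2.95 × 890 = $2625.50
Slot 3: Dune pays $2.85 × 350 = $997.50
Slot 4: Ember pays $1.52 × 60 = $91.20
Total = $9071.00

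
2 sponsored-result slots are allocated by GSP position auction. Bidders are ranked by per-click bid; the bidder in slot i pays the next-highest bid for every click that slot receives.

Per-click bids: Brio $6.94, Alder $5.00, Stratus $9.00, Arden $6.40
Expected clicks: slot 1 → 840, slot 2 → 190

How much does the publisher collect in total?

Per-click bids in order: $9.00 (Stratus) > $6.94 (Brio) > $6.40 (Arden) > …
Slot 1: Stratus pays $6.94 × 840 = $5829.60
Slot 2: Brio pays $6.40 × 190 = $1216.00
Total = $7045.60

Total revenue: $7045.60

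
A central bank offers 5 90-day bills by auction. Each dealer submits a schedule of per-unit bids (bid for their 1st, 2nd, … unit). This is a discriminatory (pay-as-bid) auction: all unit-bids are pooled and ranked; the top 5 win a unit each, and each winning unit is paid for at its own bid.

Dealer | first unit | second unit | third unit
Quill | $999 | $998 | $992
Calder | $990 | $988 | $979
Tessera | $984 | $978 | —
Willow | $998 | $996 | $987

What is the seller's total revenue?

All unit-bids, highest first — top 5: 999 (Quill-1), 998 (Quill-2), 998 (Willow-1), 996 (Willow-2), 992 (Quill-3)
Next rejected bid: $990 (not a price — pay-as-bid).
Each winning unit pays its own bid.
Revenue = 999 + 998 + 998 + 996 + 992 = $4,983.

Total revenue: $4,983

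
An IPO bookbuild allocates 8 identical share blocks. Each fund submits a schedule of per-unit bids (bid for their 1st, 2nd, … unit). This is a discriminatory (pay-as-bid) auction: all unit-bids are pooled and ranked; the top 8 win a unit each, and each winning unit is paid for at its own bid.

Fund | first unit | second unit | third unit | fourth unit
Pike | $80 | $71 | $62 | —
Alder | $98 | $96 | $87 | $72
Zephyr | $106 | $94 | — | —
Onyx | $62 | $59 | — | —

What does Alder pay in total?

Merging the schedules and taking the best 8: 106 (Zephyr-1), 98 (Alder-1), 96 (Alder-2), 94 (Zephyr-2), 87 (Alder-3), 80 (Pike-1), 72 (Alder-4), 71 (Pike-2)
Next rejected bid: $62 (not a price — pay-as-bid).
Alder's winning unit-bids: 98 + 96 + 87 + 72 = $353.

Alder pays $353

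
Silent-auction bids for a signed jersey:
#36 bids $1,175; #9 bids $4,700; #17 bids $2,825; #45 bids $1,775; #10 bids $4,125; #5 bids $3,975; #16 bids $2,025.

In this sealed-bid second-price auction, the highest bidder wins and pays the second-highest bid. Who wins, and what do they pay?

#9 pays $4,125

Sorting bids: 4,700 (#9) > 4,125 (#10) > 3,975 (#5) > 2,825 (#17) > 2,025 (#16) > 1,775 (#45) > …
#9 wins with the highest bid; price is set by the runner-up at $4,125.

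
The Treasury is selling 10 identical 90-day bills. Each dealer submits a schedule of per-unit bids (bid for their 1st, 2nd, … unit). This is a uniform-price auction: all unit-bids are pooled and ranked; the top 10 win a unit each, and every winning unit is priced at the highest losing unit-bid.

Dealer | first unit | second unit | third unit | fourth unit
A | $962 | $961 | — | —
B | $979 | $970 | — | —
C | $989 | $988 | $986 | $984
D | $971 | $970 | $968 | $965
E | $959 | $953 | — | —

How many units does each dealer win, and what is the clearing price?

B 2, C 4, D 4; clearing price $962

Merging the schedules and taking the best 10: 989 (C-1), 988 (C-2), 986 (C-3), 984 (C-4), 979 (B-1), 971 (D-1), 970 (B-2), 970 (D-2), 968 (D-3), 965 (D-4)
Highest rejected unit-bid = $962.
Allocation: B 2, C 4, D 4.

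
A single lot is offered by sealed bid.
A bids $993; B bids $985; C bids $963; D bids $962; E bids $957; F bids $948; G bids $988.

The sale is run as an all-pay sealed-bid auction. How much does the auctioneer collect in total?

Total revenue: $6,796

Rule: the highest bidder wins the item, but every bidder pays their own bid.
Bids in order: 993 (A) > 988 (G) > 985 (B) > 963 (C) > 962 (D) > 957 (E) > …
Every bidder forfeits their bid regardless of winning.
Revenue = 993 + 985 + 963 + 962 + 957 + 948 + 988 = $6,796.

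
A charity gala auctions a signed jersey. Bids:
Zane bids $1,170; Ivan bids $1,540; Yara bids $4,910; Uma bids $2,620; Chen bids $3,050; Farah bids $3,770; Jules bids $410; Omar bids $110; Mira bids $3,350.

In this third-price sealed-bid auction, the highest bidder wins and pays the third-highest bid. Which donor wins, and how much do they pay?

Sorting bids: 4,910 (Yara) > 3,770 (Farah) > 3,350 (Mira) > 3,050 (Chen) > 2,620 (Uma) > 1,540 (Ivan) > …
Yara wins; payment is bid #3 in the ranking = $3,350.

Yara pays $3,350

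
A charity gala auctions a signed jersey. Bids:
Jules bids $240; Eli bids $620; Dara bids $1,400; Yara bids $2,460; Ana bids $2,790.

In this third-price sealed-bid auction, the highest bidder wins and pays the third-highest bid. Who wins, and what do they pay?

Bids in order: 2,790 (Ana) > 2,460 (Yara) > 1,400 (Dara) > 620 (Eli) > 240 (Jules)
Ana is highest; pays the third-highest bid, $1,400.

Ana pays $1,400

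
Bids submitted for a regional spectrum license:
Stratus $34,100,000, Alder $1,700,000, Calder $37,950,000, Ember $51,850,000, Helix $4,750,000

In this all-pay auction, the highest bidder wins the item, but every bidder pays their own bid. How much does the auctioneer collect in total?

Total revenue: $130,350,000

Sorting bids: 51,850,000 (Ember) > 37,950,000 (Calder) > 34,100,000 (Stratus) > 4,750,000 (Helix) > 1,700,000 (Alder)
Ember wins with the top bid; all bids are sunk regardless.
Every bidder forfeits their bid regardless of winning.
Revenue = 34,100,000 + 1,700,000 + 37,950,000 + 51,850,000 + 4,750,000 = $130,350,000.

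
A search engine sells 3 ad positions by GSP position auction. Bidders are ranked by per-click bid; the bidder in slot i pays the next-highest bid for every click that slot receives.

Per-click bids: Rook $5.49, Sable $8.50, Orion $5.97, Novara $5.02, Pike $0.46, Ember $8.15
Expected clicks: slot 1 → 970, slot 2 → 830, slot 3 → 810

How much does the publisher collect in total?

Per-click bids in order: $8.50 (Sable) > $8.15 (Ember) > $5.97 (Orion) > $5.49 (Rook) > …
Slot 1: Sable pays $8.15 × 970 = $7905.50
Slot 2: Ember pays $5.97 × 830 = $4955.10
Slot 3: Orion pays $5.49 × 810 = $4446.90
Total = $17307.50

Total revenue: $17307.50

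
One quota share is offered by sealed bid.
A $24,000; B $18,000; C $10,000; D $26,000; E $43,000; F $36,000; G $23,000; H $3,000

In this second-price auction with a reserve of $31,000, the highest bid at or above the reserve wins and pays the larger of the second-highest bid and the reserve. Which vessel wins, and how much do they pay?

Rule: the highest bid at or above the reserve wins and pays the larger of the second-highest bid and the reserve.
Bids ranked: 43,000 (E) > 36,000 (F) > 26,000 (D) > 24,000 (A) > 23,000 (G) > 18,000 (B) > …
E has the top bid at or above the reserve ($43,000).
max(second-highest $36,000, reserve $31,000) = $36,000; the reserve does not bind.

E pays $36,000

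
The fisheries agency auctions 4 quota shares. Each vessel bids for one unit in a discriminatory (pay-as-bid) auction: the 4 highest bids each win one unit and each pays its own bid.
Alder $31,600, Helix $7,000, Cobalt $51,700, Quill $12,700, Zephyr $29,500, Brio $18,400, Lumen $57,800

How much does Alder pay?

Alder pays $31,600

Sorting: 57,800 (Lumen), 51,700 (Cobalt), 31,600 (Alder), 29,500 (Zephyr), 18,400 (Brio), 12,700 (Quill), …
Winners (4 units): Lumen, Cobalt, Alder, Zephyr.
Alder wins → own bid $31,600.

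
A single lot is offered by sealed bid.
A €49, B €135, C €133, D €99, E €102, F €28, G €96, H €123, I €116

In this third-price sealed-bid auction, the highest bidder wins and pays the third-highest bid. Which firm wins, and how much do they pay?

B pays €123

Bids in order: 135 (B) > 133 (C) > 123 (H) > 116 (I) > 102 (E) > 99 (D) > …
B wins; payment is bid #3 in the ranking = €123.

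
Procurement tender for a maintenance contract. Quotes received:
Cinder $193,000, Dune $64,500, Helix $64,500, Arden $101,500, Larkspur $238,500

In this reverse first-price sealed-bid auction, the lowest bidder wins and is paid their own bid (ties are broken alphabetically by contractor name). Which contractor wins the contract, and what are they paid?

Rule: the lowest bidder wins and is paid their own bid.
Bids ranked: 64,500 (Dune) < 64,500 (Helix) < 101,500 (Arden) < 193,000 (Cinder) < 238,500 (Larkspur)
Dune and Helix tie at $64,500; tie-break gives it to Dune.
Dune is lowest → is paid own bid, $64,500.

Dune is paid $64,500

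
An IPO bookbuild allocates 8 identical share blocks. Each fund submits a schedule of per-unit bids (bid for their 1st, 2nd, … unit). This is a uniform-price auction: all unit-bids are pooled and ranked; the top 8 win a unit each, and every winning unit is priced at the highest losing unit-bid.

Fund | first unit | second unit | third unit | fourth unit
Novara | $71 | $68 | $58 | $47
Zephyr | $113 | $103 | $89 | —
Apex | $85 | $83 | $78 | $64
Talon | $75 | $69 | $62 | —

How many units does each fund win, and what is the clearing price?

Apex 3, Novara 1, Talon 1, Zephyr 3; clearing price $69

Merging the schedules and taking the best 8: 113 (Zephyr-1), 103 (Zephyr-2), 89 (Zephyr-3), 85 (Apex-1), 83 (Apex-2), 78 (Apex-3), 75 (Talon-1), 71 (Novara-1)
The (k+1)-th unit-bid is $69.
Allocation: Apex 3, Novara 1, Talon 1, Zephyr 3.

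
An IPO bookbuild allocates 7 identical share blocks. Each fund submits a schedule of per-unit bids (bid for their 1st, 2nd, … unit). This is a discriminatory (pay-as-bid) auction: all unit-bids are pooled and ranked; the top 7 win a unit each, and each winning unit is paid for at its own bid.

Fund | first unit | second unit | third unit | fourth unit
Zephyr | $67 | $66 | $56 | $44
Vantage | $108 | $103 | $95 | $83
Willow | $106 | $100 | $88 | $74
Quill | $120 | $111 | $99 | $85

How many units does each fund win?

Merging the schedules and taking the best 7: 120 (Quill-1), 111 (Quill-2), 108 (Vantage-1), 106 (Willow-1), 103 (Vantage-2), 100 (Willow-2), 99 (Quill-3)
Next rejected bid: $95 (not a price — pay-as-bid).
Allocation: Quill 3, Vantage 2, Willow 2.

Quill 3, Vantage 2, Willow 2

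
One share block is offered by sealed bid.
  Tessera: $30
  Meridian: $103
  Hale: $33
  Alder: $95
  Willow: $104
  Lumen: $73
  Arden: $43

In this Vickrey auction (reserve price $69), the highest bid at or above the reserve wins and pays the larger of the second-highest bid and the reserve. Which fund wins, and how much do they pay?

Willow pays $103

Vickrey auction (reserve price $69): the highest bid at or above the reserve wins and pays the larger of the second-highest bid and the reserve.
Bids in order: 104 (Willow) > 103 (Meridian) > 95 (Alder) > 73 (Lumen) > 43 (Arden) > 33 (Hale) > …
Willow has the top bid at or above the reserve ($104).
max(second-highest $103, reserve $69) = $103; the reserve does not bind.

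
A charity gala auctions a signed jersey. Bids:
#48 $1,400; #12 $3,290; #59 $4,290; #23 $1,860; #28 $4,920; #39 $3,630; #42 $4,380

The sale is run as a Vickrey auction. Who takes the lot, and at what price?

#28 pays $4,380

Vickrey auction: the highest bidder wins and pays the second-highest bid.
Bids ranked: 4,920 (#28) > 4,380 (#42) > 4,290 (#59) > 3,630 (#39) > 3,290 (#12) > 1,860 (#23) > …
#28 wins with the highest bid; price is set by the runner-up at $4,380.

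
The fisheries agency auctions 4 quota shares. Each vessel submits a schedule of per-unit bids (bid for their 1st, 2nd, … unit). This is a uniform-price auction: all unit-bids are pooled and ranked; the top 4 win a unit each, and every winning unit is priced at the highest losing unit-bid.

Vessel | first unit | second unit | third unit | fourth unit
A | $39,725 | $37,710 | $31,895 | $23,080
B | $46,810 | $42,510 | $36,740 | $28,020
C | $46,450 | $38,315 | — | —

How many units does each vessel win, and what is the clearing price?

All unit-bids, highest first — top 4: 46,810 (B-1), 46,450 (C-1), 42,510 (B-2), 39,725 (A-1)
The (k+1)-th unit-bid is $38,315.
Allocation: A 1, B 2, C 1.

A 1, B 2, C 1; clearing price $38,315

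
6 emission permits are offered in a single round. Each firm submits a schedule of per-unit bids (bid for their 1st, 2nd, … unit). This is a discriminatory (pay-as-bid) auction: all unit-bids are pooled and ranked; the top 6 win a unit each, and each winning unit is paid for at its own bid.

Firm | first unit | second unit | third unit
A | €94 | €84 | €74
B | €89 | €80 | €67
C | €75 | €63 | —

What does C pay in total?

C pays €75

Pooled unit-bids ranked (top 6): 94 (A-1), 89 (B-1), 84 (A-2), 80 (B-2), 75 (C-1), 74 (A-3)
Next rejected bid: €67 (not a price — pay-as-bid).
C's winning unit-bids: 75 = €75.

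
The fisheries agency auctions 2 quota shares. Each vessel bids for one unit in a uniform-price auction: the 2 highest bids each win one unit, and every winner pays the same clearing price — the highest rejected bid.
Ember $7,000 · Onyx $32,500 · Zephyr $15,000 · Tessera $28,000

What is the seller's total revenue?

Ordering the bids: 32,500 (Onyx), 28,000 (Tessera), 15,000 (Zephyr), 7,000 (Ember)
The 2 highest are Onyx, Tessera.
First losing bid is Zephyr's $15,000, which sets the uniform price.
Total revenue = 2 × $15,000 = $30,000.

Total revenue: $30,000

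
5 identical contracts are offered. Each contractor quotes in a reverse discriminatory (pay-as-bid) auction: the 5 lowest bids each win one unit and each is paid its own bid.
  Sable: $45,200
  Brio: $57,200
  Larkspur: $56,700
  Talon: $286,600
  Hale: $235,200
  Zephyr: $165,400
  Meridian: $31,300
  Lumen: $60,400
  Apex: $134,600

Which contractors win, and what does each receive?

Sorting: 31,300 (Meridian), 45,200 (Sable), 56,700 (Larkspur), 57,200 (Brio), 60,400 (Lumen), 134,600 (Apex), 165,400 (Zephyr), …
The 5 lowest are Meridian, Sable, Larkspur, Brio, Lumen.
Each winner is paid its own bid: Meridian $31,300, Sable $45,200, Larkspur $56,700, Brio $57,200, Lumen $60,400.

Meridian $31,300, Sable $45,200, Larkspur $56,700, Brio $57,200, Lumen $60,400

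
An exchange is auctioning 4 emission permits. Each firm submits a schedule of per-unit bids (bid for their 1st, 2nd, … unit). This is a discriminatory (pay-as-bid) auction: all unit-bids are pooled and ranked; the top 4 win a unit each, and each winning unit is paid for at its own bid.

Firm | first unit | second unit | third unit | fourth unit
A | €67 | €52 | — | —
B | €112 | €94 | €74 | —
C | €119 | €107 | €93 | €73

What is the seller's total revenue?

Merging the schedules and taking the best 4: 119 (C-1), 112 (B-1), 107 (C-2), 94 (B-2)
Next rejected bid: €93 (not a price — pay-as-bid).
Each winning unit pays its own bid.
Revenue = 119 + 112 + 107 + 94 = €432.

Total revenue: €432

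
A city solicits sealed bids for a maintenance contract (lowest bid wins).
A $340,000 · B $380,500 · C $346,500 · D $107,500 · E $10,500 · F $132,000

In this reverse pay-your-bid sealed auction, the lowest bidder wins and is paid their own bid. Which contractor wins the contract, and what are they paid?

E is paid $10,500

Sorting bids: 10,500 (E) < 107,500 (D) < 132,000 (F) < 340,000 (A) < 346,500 (C) < 380,500 (B)
E is lowest → is paid own bid, $10,500.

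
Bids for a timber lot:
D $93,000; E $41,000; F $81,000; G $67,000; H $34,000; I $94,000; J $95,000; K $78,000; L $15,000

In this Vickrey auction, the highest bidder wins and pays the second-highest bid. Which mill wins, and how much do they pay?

Sorting bids: 95,000 (J) > 94,000 (I) > 93,000 (D) > 81,000 (F) > 78,000 (K) > 67,000 (G) > …
J wins with the highest bid; price is set by the runner-up at $94,000.

J pays $94,000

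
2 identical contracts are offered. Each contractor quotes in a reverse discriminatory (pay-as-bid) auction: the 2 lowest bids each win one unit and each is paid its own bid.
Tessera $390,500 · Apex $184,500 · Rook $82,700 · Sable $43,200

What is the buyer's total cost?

Total cost: $125,900

Ordering the bids: 43,200 (Sable), 82,700 (Rook), 184,500 (Apex), 390,500 (Tessera)
Lowest 2: Sable, Rook.
Total cost = 43,200 + 82,700 = $125,900.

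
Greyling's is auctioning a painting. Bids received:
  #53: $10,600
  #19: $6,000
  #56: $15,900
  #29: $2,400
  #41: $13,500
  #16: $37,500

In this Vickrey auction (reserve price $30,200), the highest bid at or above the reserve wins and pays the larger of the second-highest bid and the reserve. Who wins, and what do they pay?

#16 pays $30,200

Bids ranked: 37,500 (#16) > 15,900 (#56) > 13,500 (#41) > 10,600 (#53) > 6,000 (#19) > 2,400 (#29)
#16 has the top bid at or above the reserve ($37,500).
max(second-highest $15,900, reserve $30,200) = $30,200.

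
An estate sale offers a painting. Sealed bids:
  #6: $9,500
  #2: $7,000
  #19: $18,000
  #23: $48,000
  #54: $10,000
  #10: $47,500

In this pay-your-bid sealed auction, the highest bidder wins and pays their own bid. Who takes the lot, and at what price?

#23 pays $48,000

Rule: the highest bidder wins and pays their own bid.
Sorting bids: 48,000 (#23) > 47,500 (#10) > 18,000 (#19) > 10,000 (#54) > 9,500 (#6) > 7,000 (#2)
#23 has the highest bid and pays exactly that: $48,000.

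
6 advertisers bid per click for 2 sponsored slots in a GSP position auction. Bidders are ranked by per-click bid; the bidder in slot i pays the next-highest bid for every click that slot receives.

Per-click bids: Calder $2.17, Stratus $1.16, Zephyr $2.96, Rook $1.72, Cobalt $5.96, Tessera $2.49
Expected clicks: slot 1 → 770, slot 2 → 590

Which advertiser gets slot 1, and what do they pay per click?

Cobalt; $2.96 per click

Sorting advertisers: $5.96 (Cobalt) > $2.96 (Zephyr) > $2.49 (Tessera) > …
Slot 1 goes to the first-ranked bidder, Cobalt, who pays the next bid down: $2.96/click.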